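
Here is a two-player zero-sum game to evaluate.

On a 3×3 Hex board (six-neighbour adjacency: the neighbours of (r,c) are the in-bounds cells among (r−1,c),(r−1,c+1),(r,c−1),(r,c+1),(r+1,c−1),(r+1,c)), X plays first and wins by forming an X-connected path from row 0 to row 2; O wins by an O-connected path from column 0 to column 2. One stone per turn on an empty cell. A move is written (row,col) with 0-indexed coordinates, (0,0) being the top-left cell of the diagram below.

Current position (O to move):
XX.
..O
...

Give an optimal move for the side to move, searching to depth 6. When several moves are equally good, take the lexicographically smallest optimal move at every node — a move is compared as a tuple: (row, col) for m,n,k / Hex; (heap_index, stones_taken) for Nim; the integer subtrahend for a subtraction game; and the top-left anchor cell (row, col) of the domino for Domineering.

O's best at [XX./..O/...]: (1,1)

p1 O@[XX./..O/...]: (0,2)[XXO/..O/...]-1 (1,0)[XX./O.O/...]-1 (1,1)[XX./.OO/...]+1* (2,0)[XX./..O/O..]+1 (2,1)[XX./..O/.O.]-1 (2,2)[XX./..O/..O]-1
p2 X@[XX./.OO/...]: (0,2)[XXX/.OO/...]-1* (1,0)[XX./XOO/...]-1 (2,0)[XX./.OO/X..]-1 (2,1)[XX./.OO/.X.]-1 (2,2)[XX./.OO/..X]-1
p3 O@[XXX/.OO/...]: (1,0)[XXX/OOO/...]+1* (2,0)[XXX/.OO/O..]+1 (2,1)[XXX/.OO/.O.]+1 (2,2)[XXX/.OO/..O]+1
p4 X@[XXX/OOO/...] terminal -1; root [XX./..O/...] d6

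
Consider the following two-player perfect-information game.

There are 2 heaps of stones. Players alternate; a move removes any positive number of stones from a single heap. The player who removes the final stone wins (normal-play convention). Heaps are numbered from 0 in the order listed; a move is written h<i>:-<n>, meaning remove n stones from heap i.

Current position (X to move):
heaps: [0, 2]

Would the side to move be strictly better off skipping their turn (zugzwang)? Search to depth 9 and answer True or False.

zugzwang((0,2), X) = False

ply 1, X at (0,2) | h1:-1=-1→(0,1); h1:-2=+1→(0,0)*
ply 2: (0,0) is terminal -1 (O); from (0,2) depth 9
suppose X passes — search the same position with O to move:
pass> ply 1, O at (0,2) | h1:-1=-1→(0,1); h1:-2=+1→(0,0)*
pass> ply 2: (0,0) is terminal -1 (X); from (0,2) depth 9
for X: play +1, pass -1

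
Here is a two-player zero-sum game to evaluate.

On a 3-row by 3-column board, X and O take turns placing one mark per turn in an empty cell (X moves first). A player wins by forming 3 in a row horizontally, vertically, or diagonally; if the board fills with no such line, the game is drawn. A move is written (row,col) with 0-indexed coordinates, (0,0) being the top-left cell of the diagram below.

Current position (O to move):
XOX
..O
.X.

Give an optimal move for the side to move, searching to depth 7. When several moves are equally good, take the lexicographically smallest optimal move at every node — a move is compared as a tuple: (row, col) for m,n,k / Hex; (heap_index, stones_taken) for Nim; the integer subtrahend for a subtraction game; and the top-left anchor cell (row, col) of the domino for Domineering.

O's best at [XOX/..O/.X.]: (1,1)

p1 O@[XOX/..O/.X.]: (1,0)[XOX/O.O/.X.]-1 (1,1)[XOX/.OO/.X.]+0* (2,0)[XOX/..O/OX.]+0 (2,2)[XOX/..O/.XO]-1
p2 X@[XOX/.OO/.X.]: (1,0)[XOX/XOO/.X.]+0* (2,0)[XOX/.OO/XX.]-1 (2,2)[XOX/.OO/.XX]-1
p3 O@[XOX/XOO/.X.]: (2,0)[XOX/XOO/OX.]+0* (2,2)[XOX/XOO/.XO]-1
p4 X@[XOX/XOO/OX.]: (2,2)[XOX/XOO/OXX]+0*
p5 O@[XOX/XOO/OXX] terminal +0; root [XOX/..O/.X.] d7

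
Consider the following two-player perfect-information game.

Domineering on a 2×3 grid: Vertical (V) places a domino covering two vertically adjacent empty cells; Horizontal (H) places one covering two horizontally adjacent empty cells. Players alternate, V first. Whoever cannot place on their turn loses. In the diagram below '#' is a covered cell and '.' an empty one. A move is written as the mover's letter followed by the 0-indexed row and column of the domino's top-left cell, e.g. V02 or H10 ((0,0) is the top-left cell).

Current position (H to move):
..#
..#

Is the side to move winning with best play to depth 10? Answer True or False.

[..#/..#] H move#1: H00:+1/###/..#*, H10:+1/..#/###
[###/..#] end (terminal -1, V#2); searched ..#/..# to 10

H winning at [..#/..#]: True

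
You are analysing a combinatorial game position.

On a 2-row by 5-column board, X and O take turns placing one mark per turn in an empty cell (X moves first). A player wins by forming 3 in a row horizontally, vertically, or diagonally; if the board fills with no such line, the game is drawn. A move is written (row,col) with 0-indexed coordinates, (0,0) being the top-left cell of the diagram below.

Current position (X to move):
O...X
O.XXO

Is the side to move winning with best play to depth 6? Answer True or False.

p1 X@[O...X/O.XXO]: (0,1)[OX..X/O.XXO]+0 (0,2)[O.X.X/O.XXO]+1* (0,3)[O..XX/O.XXO]+1 (1,1)[O...X/OXXXO]+1
p2 O@[O.X.X/O.XXO]: (0,1)[OOX.X/O.XXO]-1* (0,3)[O.XOX/O.XXO]-1 (1,1)[O.X.X/OOXXO]-1
p3 X@[OOX.X/O.XXO]: (0,3)[OOXXX/O.XXO]+1* (1,1)[OOX.X/OXXXO]+1
p4 O@[OOXXX/O.XXO] terminal -1; root [O...X/O.XXO] d6

X winning at [O...X/O.XXO]: True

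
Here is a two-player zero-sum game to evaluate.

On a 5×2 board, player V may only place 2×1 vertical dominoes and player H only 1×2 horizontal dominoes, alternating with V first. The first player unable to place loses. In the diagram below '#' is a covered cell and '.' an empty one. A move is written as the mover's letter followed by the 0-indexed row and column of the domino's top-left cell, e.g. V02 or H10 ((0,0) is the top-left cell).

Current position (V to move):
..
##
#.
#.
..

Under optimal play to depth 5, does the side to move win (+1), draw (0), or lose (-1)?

[../##/#./#./..] V move#1: V21:-1/../##/##/##/..*, V31:-1/../##/#./##/.#
[../##/##/##/..] H move#2: H00:+1/##/##/##/##/..*, H40:+1/../##/##/##/##
[##/##/##/##/..] end (terminal -1, V#3); searched ../##/#./#./.. to 5

value(../##/#./#./.., V) = -1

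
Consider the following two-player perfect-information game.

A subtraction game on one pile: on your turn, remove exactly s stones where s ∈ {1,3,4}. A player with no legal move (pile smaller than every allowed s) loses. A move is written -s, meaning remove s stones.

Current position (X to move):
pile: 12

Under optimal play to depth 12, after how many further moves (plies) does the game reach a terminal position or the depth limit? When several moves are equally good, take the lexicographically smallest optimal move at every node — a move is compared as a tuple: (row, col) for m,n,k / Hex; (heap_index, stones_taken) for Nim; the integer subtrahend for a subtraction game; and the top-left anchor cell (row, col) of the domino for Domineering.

p1 X@[12]: -1[11]-1 -3[9]+1* -4[8]-1
p2 O@[9]: -1[8]-1* -3[6]-1 -4[5]-1
p3 X@[8]: -1[7]+1* -3[5]-1 -4[4]-1
p4 O@[7]: -1[6]-1* -3[4]-1 -4[3]-1
p5 X@[6]: -1[5]-1 -3[3]-1 -4[2]+1*
p6 O@[2]: -1[1]-1*
p7 X@[1]: -1[0]+1*
p8 O@[0] terminal -1; root [12] d12

PV length from [12]: 7 plies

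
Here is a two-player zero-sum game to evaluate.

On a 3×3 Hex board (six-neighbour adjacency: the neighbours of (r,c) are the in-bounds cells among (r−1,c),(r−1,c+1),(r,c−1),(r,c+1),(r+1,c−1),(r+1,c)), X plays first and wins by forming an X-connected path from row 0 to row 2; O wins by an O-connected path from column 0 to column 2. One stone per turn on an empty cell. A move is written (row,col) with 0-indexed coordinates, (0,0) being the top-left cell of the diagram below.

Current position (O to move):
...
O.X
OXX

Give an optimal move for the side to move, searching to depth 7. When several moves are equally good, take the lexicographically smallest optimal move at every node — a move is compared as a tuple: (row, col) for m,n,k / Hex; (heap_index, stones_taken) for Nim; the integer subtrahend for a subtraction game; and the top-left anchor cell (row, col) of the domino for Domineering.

O's best at [.../O.X/OXX]: (0,2)

ply 1, O at .../O.X/OXX | (0,0)=-1→O../O.X/OXX; (0,1)=-1→.O./O.X/OXX; (0,2)=+1→..O/O.X/OXX*; (1,1)=-1→.../OOX/OXX
ply 2, X at ..O/O.X/OXX | (0,0)=-1→X.O/O.X/OXX*; (0,1)=-1→.XO/O.X/OXX; (1,1)=-1→..O/OXX/OXX
ply 3, O at X.O/O.X/OXX | (0,1)=+1→XOO/O.X/OXX*; (1,1)=+1→X.O/OOX/OXX
ply 4: XOO/O.X/OXX is terminal -1 (X); from .../O.X/OXX depth 7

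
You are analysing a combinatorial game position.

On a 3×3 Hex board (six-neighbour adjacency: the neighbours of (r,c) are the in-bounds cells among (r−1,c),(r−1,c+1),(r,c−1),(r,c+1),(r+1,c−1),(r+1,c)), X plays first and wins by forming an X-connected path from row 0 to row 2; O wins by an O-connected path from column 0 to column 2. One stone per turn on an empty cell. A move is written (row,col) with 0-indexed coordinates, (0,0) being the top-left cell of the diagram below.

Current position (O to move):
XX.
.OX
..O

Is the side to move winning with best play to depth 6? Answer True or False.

ply 1, O at XX./.OX/..O | (0,2)=+1→XXO/.OX/..O*; (1,0)=+1→XX./OOX/..O; (2,0)=+1→XX./.OX/O.O; (2,1)=+1→XX./.OX/.OO
ply 2, X at XXO/.OX/..O | (1,0)=-1→XXO/XOX/..O*; (2,0)=-1→XXO/.OX/X.O; (2,1)=-1→XXO/.OX/.XO
ply 3, O at XXO/XOX/..O | (2,0)=+1→XXO/XOX/O.O*; (2,1)=-1→XXO/XOX/.OO
ply 4: XXO/XOX/O.O is terminal -1 (X); from XX./.OX/..O depth 6

O winning at [XX./.OX/..O]: True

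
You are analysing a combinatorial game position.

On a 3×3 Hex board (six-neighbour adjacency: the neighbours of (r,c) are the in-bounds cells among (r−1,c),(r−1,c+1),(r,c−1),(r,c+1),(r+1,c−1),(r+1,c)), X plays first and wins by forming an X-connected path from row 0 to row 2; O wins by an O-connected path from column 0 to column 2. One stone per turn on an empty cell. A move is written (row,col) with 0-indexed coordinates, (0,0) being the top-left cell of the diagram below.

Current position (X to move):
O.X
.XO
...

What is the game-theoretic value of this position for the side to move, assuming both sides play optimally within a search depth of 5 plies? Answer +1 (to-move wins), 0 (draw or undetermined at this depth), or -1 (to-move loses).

ply 1, X at O.X/.XO/... | (0,1)=+1→OXX/.XO/...*; (1,0)=+1→O.X/XXO/...; (2,0)=+1→O.X/.XO/X..; (2,1)=+1→O.X/.XO/.X.; (2,2)=+1→O.X/.XO/..X
ply 2, O at OXX/.XO/... | (1,0)=-1→OXX/OXO/...*; (2,0)=-1→OXX/.XO/O..; (2,1)=-1→OXX/.XO/.O.; (2,2)=-1→OXX/.XO/..O
ply 3, X at OXX/OXO/... | (2,0)=+1→OXX/OXO/X..*; (2,1)=+1→OXX/OXO/.X.; (2,2)=+1→OXX/OXO/..X
ply 4: OXX/OXO/X.. is terminal -1 (O); from O.X/.XO/... depth 5

value(O.X/.XO/..., X) = +1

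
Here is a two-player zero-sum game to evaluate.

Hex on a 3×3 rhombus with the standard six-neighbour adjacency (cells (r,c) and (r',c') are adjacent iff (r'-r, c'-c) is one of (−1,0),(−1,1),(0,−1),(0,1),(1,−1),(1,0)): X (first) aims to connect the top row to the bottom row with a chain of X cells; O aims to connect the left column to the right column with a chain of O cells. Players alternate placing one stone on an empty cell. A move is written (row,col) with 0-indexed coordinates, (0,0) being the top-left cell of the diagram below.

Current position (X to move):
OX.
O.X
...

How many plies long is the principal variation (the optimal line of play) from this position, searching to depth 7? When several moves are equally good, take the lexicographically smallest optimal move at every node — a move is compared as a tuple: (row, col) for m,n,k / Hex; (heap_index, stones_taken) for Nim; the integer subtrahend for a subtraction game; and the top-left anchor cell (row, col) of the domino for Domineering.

[OX./O.X/...] X move#1: (0,2):+1/OXX/O.X/...*, (1,1):+1/OX./OXX/..., (2,0):+1/OX./O.X/X.., (2,1):+1/OX./O.X/.X., (2,2):+1/OX./O.X/..X
[OXX/O.X/...] O move#2: (1,1):-1/OXX/OOX/...*, (2,0):-1/OXX/O.X/O.., (2,1):-1/OXX/O.X/.O., (2,2):-1/OXX/O.X/..O
[OXX/OOX/...] X move#3: (2,0):+1/OXX/OOX/X..*, (2,1):+1/OXX/OOX/.X., (2,2):+1/OXX/OOX/..X
[OXX/OOX/X..] O move#4: (2,1):-1/OXX/OOX/XO.*, (2,2):-1/OXX/OOX/X.O
[OXX/OOX/XO.] X move#5: (2,2):+1/OXX/OOX/XOX*
[OXX/OOX/XOX] end (terminal -1, O#6); searched OX./O.X/... to 7

PV length from [OX./O.X/...]: 5 plies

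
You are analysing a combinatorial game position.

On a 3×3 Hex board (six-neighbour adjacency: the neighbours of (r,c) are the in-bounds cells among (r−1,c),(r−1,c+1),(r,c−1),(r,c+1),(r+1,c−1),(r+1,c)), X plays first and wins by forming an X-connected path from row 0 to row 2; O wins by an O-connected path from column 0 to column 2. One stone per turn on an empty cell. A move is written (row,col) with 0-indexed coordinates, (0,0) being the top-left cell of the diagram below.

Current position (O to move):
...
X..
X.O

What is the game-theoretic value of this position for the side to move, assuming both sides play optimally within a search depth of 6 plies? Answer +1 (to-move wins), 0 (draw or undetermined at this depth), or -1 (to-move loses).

ply 1, O at .../X../X.O | (0,0)=-1→O../X../X.O*; (0,1)=-1→.O./X../X.O; (0,2)=-1→..O/X../X.O; (1,1)=-1→.../XO./X.O; (1,2)=-1→.../X.O/X.O; (2,1)=-1→.../X../XOO
ply 2, X at O../X../X.O | (0,1)=+1→OX./X../X.O*; (0,2)=+1→O.X/X../X.O; (1,1)=+1→O../XX./X.O; (1,2)=+1→O../X.X/X.O; (2,1)=+1→O../X../XXO
ply 3: OX./X../X.O is terminal -1 (O); from .../X../X.O depth 6

value(.../X../X.O, O) = -1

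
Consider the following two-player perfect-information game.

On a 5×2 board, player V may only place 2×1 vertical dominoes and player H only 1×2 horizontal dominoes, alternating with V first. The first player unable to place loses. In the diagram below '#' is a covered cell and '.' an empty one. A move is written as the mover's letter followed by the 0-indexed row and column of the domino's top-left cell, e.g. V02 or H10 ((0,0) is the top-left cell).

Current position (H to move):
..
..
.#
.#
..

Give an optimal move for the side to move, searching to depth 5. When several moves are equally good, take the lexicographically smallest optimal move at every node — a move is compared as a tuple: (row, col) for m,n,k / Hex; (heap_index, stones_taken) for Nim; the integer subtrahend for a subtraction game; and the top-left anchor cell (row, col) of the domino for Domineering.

p1 H@[../../.#/.#/..]: H00[##/../.#/.#/..]+1* H10[../##/.#/.#/..]+1 H40[../../.#/.#/##]-1
p2 V@[##/../.#/.#/..]: V10[##/#./##/.#/..]-1* V20[##/../##/##/..]-1 V30[##/../.#/##/#.]-1
p3 H@[##/#./##/.#/..]: H40[##/#./##/.#/##]+1*
p4 V@[##/#./##/.#/##] terminal -1; root [../../.#/.#/..] d5

H's best at [../../.#/.#/..]: H00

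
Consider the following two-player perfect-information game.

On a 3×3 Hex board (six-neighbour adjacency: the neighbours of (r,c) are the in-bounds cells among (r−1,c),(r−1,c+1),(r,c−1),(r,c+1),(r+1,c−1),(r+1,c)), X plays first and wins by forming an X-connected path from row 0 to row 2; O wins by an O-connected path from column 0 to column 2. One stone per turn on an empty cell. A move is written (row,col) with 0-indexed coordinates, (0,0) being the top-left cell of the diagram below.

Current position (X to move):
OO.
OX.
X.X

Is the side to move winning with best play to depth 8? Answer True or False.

p1 X@[OO./OX./X.X]: (0,2)[OOX/OX./X.X]+1* (1,2)[OO./OXX/X.X]-1 (2,1)[OO./OX./XXX]-1
p2 O@[OOX/OX./X.X] terminal -1; root [OO./OX./X.X] d8

X winning at [OO./OX./X.X]: True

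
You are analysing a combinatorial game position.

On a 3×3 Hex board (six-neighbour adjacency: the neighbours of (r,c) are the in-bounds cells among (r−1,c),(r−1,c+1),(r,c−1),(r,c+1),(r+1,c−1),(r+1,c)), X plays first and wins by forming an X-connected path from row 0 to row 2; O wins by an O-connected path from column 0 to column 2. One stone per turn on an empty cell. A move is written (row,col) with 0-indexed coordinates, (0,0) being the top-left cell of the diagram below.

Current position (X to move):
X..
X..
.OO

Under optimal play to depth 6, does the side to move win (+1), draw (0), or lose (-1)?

value(X../X../.OO, X) = +1

ply 1, X at X../X../.OO | (0,1)=-1→XX./X../.OO; (0,2)=-1→X.X/X../.OO; (1,1)=-1→X../XX./.OO; (1,2)=-1→X../X.X/.OO; (2,0)=+1→X../X../XOO*
ply 2: X../X../XOO is terminal -1 (O); from X../X../.OO depth 6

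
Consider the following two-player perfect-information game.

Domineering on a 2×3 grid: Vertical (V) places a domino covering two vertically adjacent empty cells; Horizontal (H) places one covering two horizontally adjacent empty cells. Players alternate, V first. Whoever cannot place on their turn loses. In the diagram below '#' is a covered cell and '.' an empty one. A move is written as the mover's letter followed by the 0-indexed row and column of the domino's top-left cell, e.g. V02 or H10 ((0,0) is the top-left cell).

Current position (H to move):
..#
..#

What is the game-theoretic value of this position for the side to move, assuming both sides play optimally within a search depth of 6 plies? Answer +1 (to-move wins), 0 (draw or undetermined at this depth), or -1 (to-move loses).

value(..#/..#, H) = +1

ply 1, H at ..#/..# | H00=+1→###/..#*; H10=+1→..#/###
ply 2: ###/..# is terminal -1 (V); from ..#/..# depth 6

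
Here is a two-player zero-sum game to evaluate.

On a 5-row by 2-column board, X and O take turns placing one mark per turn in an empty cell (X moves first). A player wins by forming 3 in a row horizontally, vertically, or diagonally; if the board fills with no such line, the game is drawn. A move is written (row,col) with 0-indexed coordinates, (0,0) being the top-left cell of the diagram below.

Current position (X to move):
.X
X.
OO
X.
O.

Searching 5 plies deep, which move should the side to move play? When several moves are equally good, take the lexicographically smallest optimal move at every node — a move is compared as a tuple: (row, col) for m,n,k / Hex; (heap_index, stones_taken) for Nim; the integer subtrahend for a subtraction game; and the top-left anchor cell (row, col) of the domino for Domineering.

X's best at [.X/X./OO/X./O.]: (1,1)

[.X/X./OO/X./O.] X move#1: (0,0):-1/XX/X./OO/X./O., (1,1):+0/.X/XX/OO/X./O.*, (3,1):+0/.X/X./OO/XX/O., (4,1):+0/.X/X./OO/X./OX
[.X/XX/OO/X./O.] O move#2: (0,0):+0/OX/XX/OO/X./O.*, (3,1):+0/.X/XX/OO/XO/O., (4,1):+0/.X/XX/OO/X./OO
[OX/XX/OO/X./O.] X move#3: (3,1):+0/OX/XX/OO/XX/O.*, (4,1):+0/OX/XX/OO/X./OX
[OX/XX/OO/XX/O.] O move#4: (4,1):+0/OX/XX/OO/XX/OO*
[OX/XX/OO/XX/OO] end (terminal +0, X#5); searched .X/X./OO/X./O. to 5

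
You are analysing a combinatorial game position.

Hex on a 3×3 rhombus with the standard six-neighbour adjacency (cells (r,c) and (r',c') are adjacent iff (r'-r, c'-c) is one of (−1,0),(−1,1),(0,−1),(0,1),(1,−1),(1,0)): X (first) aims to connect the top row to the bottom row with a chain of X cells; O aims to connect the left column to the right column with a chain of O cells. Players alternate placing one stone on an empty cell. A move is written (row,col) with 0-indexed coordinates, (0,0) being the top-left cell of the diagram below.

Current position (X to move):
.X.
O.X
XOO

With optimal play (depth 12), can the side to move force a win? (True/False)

X winning at [.X./O.X/XOO]: True

[.X./O.X/XOO] X move#1: (0,0):-1/XX./O.X/XOO, (0,2):-1/.XX/O.X/XOO, (1,1):+1/.X./OXX/XOO*
[.X./OXX/XOO] end (terminal -1, O#2); searched .X./O.X/XOO to 12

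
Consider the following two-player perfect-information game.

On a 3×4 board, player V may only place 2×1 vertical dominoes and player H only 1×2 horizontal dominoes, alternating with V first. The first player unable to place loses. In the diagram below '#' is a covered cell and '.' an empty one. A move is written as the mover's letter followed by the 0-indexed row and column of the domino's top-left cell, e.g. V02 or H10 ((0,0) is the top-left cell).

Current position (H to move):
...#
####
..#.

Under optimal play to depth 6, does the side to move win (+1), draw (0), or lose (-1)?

value(...#/####/..#., H) = +1

p1 H@[...#/####/..#.]: H00[##.#/####/..#.]+1* H01[.###/####/..#.]+1 H20[...#/####/###.]+1
p2 V@[##.#/####/..#.] terminal -1; root [...#/####/..#.] d6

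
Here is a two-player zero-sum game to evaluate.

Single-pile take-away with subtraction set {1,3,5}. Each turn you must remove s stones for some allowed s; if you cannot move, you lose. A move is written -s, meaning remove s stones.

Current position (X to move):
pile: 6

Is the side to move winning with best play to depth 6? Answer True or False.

X winning at [6]: False

ply 1, X at 6 | -1=-1→5*; -3=-1→3; -5=-1→1
ply 2, O at 5 | -1=+1→4*; -3=+1→2; -5=+1→0
ply 3, X at 4 | -1=-1→3*; -3=-1→1
ply 4, O at 3 | -1=+1→2*; -3=+1→0
ply 5, X at 2 | -1=-1→1*
ply 6, O at 1 | -1=+1→0*
ply 7: 0 is terminal -1 (X); from 6 depth 6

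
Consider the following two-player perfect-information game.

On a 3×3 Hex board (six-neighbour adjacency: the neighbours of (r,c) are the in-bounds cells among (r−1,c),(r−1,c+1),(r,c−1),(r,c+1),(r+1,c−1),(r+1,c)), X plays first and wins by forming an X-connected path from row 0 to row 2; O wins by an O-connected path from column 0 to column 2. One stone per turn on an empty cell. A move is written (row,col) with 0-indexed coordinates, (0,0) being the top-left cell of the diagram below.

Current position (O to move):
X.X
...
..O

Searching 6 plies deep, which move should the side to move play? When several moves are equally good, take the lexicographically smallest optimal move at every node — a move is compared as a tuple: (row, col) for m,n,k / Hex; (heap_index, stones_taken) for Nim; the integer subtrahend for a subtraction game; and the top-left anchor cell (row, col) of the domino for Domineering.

O's best at [X.X/.../..O]: (1,1)

ply 1, O at X.X/.../..O | (0,1)=-1→XOX/.../..O; (1,0)=-1→X.X/O../..O; (1,1)=+1→X.X/.O./..O*; (1,2)=-1→X.X/..O/..O; (2,0)=-1→X.X/.../O.O; (2,1)=-1→X.X/.../.OO
ply 2, X at X.X/.O./..O | (0,1)=-1→XXX/.O./..O*; (1,0)=-1→X.X/XO./..O; (1,2)=-1→X.X/.OX/..O; (2,0)=-1→X.X/.O./X.O; (2,1)=-1→X.X/.O./.XO
ply 3, O at XXX/.O./..O | (1,0)=+1→XXX/OO./..O*; (1,2)=+1→XXX/.OO/..O; (2,0)=+1→XXX/.O./O.O; (2,1)=+1→XXX/.O./.OO
ply 4, X at XXX/OO./..O | (1,2)=-1→XXX/OOX/..O*; (2,0)=-1→XXX/OO./X.O; (2,1)=-1→XXX/OO./.XO
ply 5, O at XXX/OOX/..O | (2,0)=-1→XXX/OOX/O.O; (2,1)=+1→XXX/OOX/.OO*
ply 6: XXX/OOX/.OO is terminal -1 (X); from X.X/.../..O depth 6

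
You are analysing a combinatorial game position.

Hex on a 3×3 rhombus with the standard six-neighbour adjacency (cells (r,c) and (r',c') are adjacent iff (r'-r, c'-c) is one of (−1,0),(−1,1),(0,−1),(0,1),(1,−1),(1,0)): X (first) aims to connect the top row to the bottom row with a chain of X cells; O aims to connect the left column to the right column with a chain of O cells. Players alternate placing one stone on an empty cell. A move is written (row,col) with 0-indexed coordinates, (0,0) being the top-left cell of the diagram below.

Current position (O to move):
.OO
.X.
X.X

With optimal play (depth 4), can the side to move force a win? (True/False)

O winning at [.OO/.X./X.X]: True

ply 1, O at .OO/.X./X.X | (0,0)=+1→OOO/.X./X.X*; (1,0)=+1→.OO/OX./X.X; (1,2)=+1→.OO/.XO/X.X; (2,1)=+1→.OO/.X./XOX
ply 2: OOO/.X./X.X is terminal -1 (X); from .OO/.X./X.X depth 4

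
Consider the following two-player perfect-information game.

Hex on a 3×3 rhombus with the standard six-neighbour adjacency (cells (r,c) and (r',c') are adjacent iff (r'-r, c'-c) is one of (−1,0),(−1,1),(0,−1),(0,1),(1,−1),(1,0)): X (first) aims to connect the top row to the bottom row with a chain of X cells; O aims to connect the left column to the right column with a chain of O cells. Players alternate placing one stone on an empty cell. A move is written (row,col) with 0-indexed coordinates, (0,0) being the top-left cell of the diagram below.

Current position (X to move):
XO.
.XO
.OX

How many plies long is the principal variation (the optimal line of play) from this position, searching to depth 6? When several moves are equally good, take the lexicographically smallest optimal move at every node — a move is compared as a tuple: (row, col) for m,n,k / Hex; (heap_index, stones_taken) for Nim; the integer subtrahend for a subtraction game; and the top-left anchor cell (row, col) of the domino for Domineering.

[XO./.XO/.OX] X move#1: (0,2):-1/XOX/.XO/.OX, (1,0):-1/XO./XXO/.OX, (2,0):+1/XO./.XO/XOX*
[XO./.XO/XOX] O move#2: (0,2):-1/XOO/.XO/XOX*, (1,0):-1/XO./OXO/XOX
[XOO/.XO/XOX] X move#3: (1,0):+1/XOO/XXO/XOX*
[XOO/XXO/XOX] end (terminal -1, O#4); searched XO./.XO/.OX to 6

PV length from [XO./.XO/.OX]: 3 plies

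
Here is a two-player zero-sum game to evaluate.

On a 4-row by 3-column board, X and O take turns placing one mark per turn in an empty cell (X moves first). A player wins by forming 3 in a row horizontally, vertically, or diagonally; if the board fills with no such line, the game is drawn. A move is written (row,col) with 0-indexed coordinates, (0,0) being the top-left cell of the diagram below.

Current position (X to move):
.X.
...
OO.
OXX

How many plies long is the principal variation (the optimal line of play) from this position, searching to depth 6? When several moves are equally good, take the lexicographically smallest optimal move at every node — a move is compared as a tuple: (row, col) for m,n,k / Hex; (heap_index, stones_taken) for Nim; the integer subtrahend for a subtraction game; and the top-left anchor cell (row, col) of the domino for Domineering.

ply 1, X at .X./.../OO./OXX | (0,0)=-1→XX./.../OO./OXX*; (0,2)=-1→.XX/.../OO./OXX; (1,0)=-1→.X./X../OO./OXX; (1,1)=-1→.X./.X./OO./OXX; (1,2)=-1→.X./..X/OO./OXX; (2,2)=-1→.X./.../OOX/OXX
ply 2, O at XX./.../OO./OXX | (0,2)=+1→XXO/.../OO./OXX*; (1,0)=+1→XX./O../OO./OXX; (1,1)=-1→XX./.O./OO./OXX; (1,2)=+1→XX./..O/OO./OXX; (2,2)=+1→XX./.../OOO/OXX
ply 3, X at XXO/.../OO./OXX | (1,0)=-1→XXO/X../OO./OXX*; (1,1)=-1→XXO/.X./OO./OXX; (1,2)=-1→XXO/..X/OO./OXX; (2,2)=-1→XXO/.../OOX/OXX
ply 4, O at XXO/X../OO./OXX | (1,1)=+1→XXO/XO./OO./OXX*; (1,2)=+1→XXO/X.O/OO./OXX; (2,2)=+1→XXO/X../OOO/OXX
ply 5: XXO/XO./OO./OXX is terminal -1 (X); from .X./.../OO./OXX depth 6

PV length from [.X./.../OO./OXX]: 4 plies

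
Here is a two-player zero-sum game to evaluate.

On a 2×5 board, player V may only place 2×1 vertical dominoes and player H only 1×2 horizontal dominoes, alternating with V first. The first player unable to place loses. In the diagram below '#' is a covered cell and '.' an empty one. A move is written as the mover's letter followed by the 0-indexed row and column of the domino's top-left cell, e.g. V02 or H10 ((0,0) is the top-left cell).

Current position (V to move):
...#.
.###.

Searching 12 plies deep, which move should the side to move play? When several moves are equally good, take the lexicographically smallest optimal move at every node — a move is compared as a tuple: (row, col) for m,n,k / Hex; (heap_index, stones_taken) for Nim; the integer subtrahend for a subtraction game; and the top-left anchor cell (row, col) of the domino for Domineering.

V's best at [...#./.###.]: V00

[...#./.###.] V move#1: V00:+1/#..#./####.*, V04:-1/...##/.####
[#..#./####.] H move#2: H01:-1/####./####.*
[####./####.] V move#3: V04:+1/#####/#####*
[#####/#####] end (terminal -1, H#4); searched ...#./.###. to 12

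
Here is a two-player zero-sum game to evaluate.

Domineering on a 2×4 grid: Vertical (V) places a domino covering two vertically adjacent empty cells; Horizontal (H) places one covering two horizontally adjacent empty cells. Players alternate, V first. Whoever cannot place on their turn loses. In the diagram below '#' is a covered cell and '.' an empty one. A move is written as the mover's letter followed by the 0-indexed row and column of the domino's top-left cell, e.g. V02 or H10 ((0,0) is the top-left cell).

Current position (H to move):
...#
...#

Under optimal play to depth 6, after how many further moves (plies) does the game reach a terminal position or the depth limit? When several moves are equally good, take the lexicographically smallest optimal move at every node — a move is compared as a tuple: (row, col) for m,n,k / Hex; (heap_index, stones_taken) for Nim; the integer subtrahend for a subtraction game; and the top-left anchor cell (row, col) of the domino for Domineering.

ply 1, H at ...#/...# | H00=+1→##.#/...#*; H01=+1→.###/...#; H10=+1→...#/##.#; H11=+1→...#/.###
ply 2, V at ##.#/...# | V02=-1→####/..##*
ply 3, H at ####/..## | H10=+1→####/####*
ply 4: ####/#### is terminal -1 (V); from ...#/...# depth 6

PV length from [...#/...#]: 3 plies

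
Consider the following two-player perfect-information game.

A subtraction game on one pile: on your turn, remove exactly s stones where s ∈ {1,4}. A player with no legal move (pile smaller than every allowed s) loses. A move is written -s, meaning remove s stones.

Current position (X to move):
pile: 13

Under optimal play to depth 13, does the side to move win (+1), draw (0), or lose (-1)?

ply 1, X at 13 | -1=+1→12*; -4=-1→9
ply 2, O at 12 | -1=-1→11*; -4=-1→8
ply 3, X at 11 | -1=+1→10*; -4=+1→7
ply 4, O at 10 | -1=-1→9*; -4=-1→6
ply 5, X at 9 | -1=-1→8; -4=+1→5*
ply 6, O at 5 | -1=-1→4*; -4=-1→1
ply 7, X at 4 | -1=-1→3; -4=+1→0*
ply 8: 0 is terminal -1 (O); from 13 depth 13

value(13, X) = +1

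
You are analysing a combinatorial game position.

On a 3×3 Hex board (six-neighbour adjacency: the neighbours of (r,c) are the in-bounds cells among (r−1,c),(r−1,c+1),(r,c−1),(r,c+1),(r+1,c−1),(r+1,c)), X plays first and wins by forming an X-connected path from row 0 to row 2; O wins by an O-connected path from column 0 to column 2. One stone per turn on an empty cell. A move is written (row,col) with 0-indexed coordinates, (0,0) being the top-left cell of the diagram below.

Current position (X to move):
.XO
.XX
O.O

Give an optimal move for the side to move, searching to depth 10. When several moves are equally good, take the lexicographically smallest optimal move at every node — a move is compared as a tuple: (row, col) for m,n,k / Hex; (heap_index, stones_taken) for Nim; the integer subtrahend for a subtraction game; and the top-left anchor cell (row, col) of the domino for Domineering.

X's best at [.XO/.XX/O.O]: (2,1)

[.XO/.XX/O.O] X move#1: (0,0):-1/XXO/.XX/O.O, (1,0):-1/.XO/XXX/O.O, (2,1):+1/.XO/.XX/OXO*
[.XO/.XX/OXO] end (terminal -1, O#2); searched .XO/.XX/O.O to 10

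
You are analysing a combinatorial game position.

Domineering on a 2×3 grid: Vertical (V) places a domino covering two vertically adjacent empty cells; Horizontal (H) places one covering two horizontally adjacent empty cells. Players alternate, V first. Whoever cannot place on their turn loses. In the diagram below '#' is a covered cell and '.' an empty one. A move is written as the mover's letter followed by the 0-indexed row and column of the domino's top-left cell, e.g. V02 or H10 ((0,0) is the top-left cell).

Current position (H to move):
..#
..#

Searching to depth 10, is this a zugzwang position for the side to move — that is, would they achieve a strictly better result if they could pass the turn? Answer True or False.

[..#/..#] H move#1: H00:+1/###/..#*, H10:+1/..#/###
[###/..#] end (terminal -1, V#2); searched ..#/..# to 10
pass branch (V moves first from the same position):
  | [..#/..#] V move#1: V00:+1/#.#/#.#*, V01:+1/.##/.##
  | [#.#/#.#] end (terminal -1, H#2); searched ..#/..# to 10
H moving scores +1; H passing scores -1

zugzwang(..#/..#, H) = False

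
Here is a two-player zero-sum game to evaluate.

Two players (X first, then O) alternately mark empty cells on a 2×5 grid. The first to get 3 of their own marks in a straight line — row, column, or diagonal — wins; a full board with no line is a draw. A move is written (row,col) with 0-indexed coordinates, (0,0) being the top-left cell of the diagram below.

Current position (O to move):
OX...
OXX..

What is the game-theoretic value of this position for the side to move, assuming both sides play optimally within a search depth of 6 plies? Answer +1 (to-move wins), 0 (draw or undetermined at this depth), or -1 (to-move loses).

value(OX.../OXX.., O) = 0

ply 1, O at OX.../OXX.. | (0,2)=-1→OXO../OXX..; (0,3)=-1→OX.O./OXX..; (0,4)=-1→OX..O/OXX..; (1,3)=+0→OX.../OXXO.*; (1,4)=-1→OX.../OXX.O
ply 2, X at OX.../OXXO. | (0,2)=+0→OXX../OXXO.*; (0,3)=+0→OX.X./OXXO.; (0,4)=+0→OX..X/OXXO.; (1,4)=+0→OX.../OXXOX
ply 3, O at OXX../OXXO. | (0,3)=+0→OXXO./OXXO.*; (0,4)=-1→OXX.O/OXXO.; (1,4)=-1→OXX../OXXOO
ply 4, X at OXXO./OXXO. | (0,4)=+0→OXXOX/OXXO.*; (1,4)=+0→OXXO./OXXOX
ply 5, O at OXXOX/OXXO. | (1,4)=+0→OXXOX/OXXOO*
ply 6: OXXOX/OXXOO is terminal +0 (X); from OX.../OXX.. depth 6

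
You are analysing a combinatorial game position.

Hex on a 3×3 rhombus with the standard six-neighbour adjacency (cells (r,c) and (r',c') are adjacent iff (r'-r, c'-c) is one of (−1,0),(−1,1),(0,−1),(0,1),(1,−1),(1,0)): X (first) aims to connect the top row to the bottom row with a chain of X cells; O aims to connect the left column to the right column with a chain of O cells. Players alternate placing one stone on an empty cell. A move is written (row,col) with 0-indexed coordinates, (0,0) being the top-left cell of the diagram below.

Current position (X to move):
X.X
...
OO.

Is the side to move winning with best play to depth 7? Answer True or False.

X winning at [X.X/.../OO.]: False

p1 X@[X.X/.../OO.]: (0,1)[XXX/.../OO.]-1* (1,0)[X.X/X../OO.]-1 (1,1)[X.X/.X./OO.]-1 (1,2)[X.X/..X/OO.]-1 (2,2)[X.X/.../OOX]-1
p2 O@[XXX/.../OO.]: (1,0)[XXX/O../OO.]+1* (1,1)[XXX/.O./OO.]+1 (1,2)[XXX/..O/OO.]+1 (2,2)[XXX/.../OOO]+1
p3 X@[XXX/O../OO.]: (1,1)[XXX/OX./OO.]-1* (1,2)[XXX/O.X/OO.]-1 (2,2)[XXX/O../OOX]-1
p4 O@[XXX/OX./OO.]: (1,2)[XXX/OXO/OO.]+1* (2,2)[XXX/OX./OOO]+1
p5 X@[XXX/OXO/OO.] terminal -1; root [X.X/.../OO.] d7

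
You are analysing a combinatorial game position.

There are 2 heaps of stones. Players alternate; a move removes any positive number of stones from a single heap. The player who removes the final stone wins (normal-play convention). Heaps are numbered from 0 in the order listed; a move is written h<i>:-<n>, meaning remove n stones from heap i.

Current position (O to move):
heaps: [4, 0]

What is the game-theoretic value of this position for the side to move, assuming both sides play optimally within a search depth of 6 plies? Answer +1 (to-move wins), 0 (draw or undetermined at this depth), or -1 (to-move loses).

value((4,0), O) = +1

ply 1, O at (4,0) | h0:-1=-1→(3,0); h0:-2=-1→(2,0); h0:-3=-1→(1,0); h0:-4=+1→(0,0)*
ply 2: (0,0) is terminal -1 (X); from (4,0) depth 6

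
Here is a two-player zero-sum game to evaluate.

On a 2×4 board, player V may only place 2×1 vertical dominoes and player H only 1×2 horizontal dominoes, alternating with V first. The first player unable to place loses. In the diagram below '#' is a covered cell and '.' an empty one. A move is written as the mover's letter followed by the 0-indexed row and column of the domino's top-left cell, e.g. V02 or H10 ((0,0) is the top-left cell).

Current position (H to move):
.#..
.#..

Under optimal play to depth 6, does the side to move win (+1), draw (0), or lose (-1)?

p1 H@[.#../.#..]: H02[.###/.#..]+1* H12[.#../.###]+1
p2 V@[.###/.#..]: V00[####/##..]-1*
p3 H@[####/##..]: H12[####/####]+1*
p4 V@[####/####] terminal -1; root [.#../.#..] d6

value(.#../.#.., H) = +1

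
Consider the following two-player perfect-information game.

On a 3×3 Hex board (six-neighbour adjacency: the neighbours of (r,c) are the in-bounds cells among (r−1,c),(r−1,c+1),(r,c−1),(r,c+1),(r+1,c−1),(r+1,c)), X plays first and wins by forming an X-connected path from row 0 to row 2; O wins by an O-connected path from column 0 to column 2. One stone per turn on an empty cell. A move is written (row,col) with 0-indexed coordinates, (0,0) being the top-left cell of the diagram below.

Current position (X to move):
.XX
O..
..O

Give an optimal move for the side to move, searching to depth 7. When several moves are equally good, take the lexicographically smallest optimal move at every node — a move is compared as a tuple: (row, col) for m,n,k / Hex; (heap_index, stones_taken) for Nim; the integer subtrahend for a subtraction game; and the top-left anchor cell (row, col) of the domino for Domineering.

[.XX/O../..O] X move#1: (0,0):-1/XXX/O../..O, (1,1):+1/.XX/OX./..O*, (1,2):-1/.XX/O.X/..O, (2,0):-1/.XX/O../X.O, (2,1):+1/.XX/O../.XO
[.XX/OX./..O] O move#2: (0,0):-1/OXX/OX./..O*, (1,2):-1/.XX/OXO/..O, (2,0):-1/.XX/OX./O.O, (2,1):-1/.XX/OX./.OO
[OXX/OX./..O] X move#3: (1,2):+1/OXX/OXX/..O*, (2,0):+1/OXX/OX./X.O, (2,1):+1/OXX/OX./.XO
[OXX/OXX/..O] O move#4: (2,0):-1/OXX/OXX/O.O*, (2,1):-1/OXX/OXX/.OO
[OXX/OXX/O.O] X move#5: (2,1):+1/OXX/OXX/OXO*
[OXX/OXX/OXO] end (terminal -1, O#6); searched .XX/O../..O to 7

X's best at [.XX/O../..O]: (1,1)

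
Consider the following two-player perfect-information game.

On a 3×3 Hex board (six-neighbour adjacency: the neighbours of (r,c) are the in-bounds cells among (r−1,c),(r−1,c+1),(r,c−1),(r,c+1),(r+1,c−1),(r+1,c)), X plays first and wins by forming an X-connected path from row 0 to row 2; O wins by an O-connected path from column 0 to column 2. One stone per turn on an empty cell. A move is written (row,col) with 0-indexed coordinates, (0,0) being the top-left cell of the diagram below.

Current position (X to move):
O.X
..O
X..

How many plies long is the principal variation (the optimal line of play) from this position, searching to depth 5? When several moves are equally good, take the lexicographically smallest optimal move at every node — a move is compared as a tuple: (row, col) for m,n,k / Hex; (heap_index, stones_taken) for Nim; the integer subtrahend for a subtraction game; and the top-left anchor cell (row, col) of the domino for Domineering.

PV length from [O.X/..O/X..]: 3 plies

p1 X@[O.X/..O/X..]: (0,1)[OXX/..O/X..]+1* (1,0)[O.X/X.O/X..]+1 (1,1)[O.X/.XO/X..]+1 (2,1)[O.X/..O/XX.]-1 (2,2)[O.X/..O/X.X]-1
p2 O@[OXX/..O/X..]: (1,0)[OXX/O.O/X..]-1* (1,1)[OXX/.OO/X..]-1 (2,1)[OXX/..O/XO.]-1 (2,2)[OXX/..O/X.O]-1
p3 X@[OXX/O.O/X..]: (1,1)[OXX/OXO/X..]+1* (2,1)[OXX/O.O/XX.]-1 (2,2)[OXX/O.O/X.X]-1
p4 O@[OXX/OXO/X..] terminal -1; root [O.X/..O/X..] d5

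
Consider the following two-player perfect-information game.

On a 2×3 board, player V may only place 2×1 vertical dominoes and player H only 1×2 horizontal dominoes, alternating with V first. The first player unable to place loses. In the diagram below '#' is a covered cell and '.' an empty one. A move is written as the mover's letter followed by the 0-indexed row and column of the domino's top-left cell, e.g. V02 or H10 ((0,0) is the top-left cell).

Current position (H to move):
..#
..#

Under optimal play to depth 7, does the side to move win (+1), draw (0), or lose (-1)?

value(..#/..#, H) = +1

p1 H@[..#/..#]: H00[###/..#]+1* H10[..#/###]+1
p2 V@[###/..#] terminal -1; root [..#/..#] d7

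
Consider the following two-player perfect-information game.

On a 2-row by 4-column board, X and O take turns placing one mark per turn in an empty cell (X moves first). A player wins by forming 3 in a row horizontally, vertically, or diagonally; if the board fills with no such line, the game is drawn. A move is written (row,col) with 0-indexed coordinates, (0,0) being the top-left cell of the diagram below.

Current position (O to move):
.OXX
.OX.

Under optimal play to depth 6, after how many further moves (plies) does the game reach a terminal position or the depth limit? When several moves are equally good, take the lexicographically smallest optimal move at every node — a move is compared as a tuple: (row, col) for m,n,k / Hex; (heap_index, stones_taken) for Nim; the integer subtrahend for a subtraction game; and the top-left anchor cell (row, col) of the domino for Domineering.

PV length from [.OXX/.OX.]: 3 plies

p1 O@[.OXX/.OX.]: (0,0)[OOXX/.OX.]+0* (1,0)[.OXX/OOX.]+0 (1,3)[.OXX/.OXO]+0
p2 X@[OOXX/.OX.]: (1,0)[OOXX/XOX.]+0* (1,3)[OOXX/.OXX]+0
p3 O@[OOXX/XOX.]: (1,3)[OOXX/XOXO]+0*
p4 X@[OOXX/XOXO] terminal +0; root [.OXX/.OX.] d6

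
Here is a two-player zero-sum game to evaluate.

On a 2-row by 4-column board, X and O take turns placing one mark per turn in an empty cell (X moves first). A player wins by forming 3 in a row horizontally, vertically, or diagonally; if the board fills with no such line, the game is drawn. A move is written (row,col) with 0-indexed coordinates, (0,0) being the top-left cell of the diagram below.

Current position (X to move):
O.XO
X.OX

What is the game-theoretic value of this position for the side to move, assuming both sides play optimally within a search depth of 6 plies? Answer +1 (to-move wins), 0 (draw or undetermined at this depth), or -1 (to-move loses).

value(O.XO/X.OX, X) = 0

ply 1, X at O.XO/X.OX | (0,1)=+0→OXXO/X.OX*; (1,1)=+0→O.XO/XXOX
ply 2, O at OXXO/X.OX | (1,1)=+0→OXXO/XOOX*
ply 3: OXXO/XOOX is terminal +0 (X); from O.XO/X.OX depth 6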